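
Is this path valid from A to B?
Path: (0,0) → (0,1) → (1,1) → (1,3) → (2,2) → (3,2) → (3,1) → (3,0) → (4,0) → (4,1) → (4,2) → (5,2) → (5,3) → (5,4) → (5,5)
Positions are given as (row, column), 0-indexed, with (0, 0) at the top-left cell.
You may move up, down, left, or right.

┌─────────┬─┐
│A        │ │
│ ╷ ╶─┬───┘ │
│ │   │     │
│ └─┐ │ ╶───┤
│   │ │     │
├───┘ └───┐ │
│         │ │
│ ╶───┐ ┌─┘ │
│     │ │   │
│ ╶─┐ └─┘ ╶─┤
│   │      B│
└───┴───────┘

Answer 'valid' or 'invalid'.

Checking path validity:
Result: Invalid move at step 3: cannot move from (1, 1) to (1, 3).

invalid

Correct solution:

┌─────────┬─┐
│A ↓      │ │
│ ╷ ╶─┬───┘ │
│ │↳ ↓│     │
│ └─┐ │ ╶───┤
│   │↓│     │
├───┘ └───┐ │
│↓ ← ↲    │ │
│ ╶───┐ ┌─┘ │
│↳ → ↓│ │   │
│ ╶─┐ └─┘ ╶─┤
│   │↳ → → B│
└───┴───────┘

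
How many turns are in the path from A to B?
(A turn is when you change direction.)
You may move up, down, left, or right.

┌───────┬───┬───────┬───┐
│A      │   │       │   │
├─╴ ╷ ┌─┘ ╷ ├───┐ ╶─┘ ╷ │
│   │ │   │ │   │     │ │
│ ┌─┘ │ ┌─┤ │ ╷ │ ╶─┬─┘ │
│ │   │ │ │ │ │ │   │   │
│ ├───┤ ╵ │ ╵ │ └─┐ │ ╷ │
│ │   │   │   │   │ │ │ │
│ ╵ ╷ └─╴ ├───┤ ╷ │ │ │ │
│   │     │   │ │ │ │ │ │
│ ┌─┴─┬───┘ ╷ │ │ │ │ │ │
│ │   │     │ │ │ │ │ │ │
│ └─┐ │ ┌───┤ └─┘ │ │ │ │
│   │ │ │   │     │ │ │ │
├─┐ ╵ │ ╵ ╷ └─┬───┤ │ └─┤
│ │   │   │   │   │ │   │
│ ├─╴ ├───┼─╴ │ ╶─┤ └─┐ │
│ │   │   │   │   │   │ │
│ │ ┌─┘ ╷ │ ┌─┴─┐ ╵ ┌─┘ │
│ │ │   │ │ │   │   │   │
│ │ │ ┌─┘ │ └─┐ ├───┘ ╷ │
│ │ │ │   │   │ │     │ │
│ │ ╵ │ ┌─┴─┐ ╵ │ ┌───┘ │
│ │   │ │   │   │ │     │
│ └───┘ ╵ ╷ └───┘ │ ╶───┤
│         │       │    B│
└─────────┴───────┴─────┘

Directions: right, down, left, down, down, down, down, down, right, down, right, down, left, down, down, down, right, up, up, right, up, right, down, down, left, down, down, right, up, right, down, right, right, right, up, up, right, right, up, right, down, down, left, left, down, right, right
Number of turns: 30

Solution:

┌───────┬───┬───────┬───┐
│A ↓    │   │       │   │
├─╴ ╷ ┌─┘ ╷ ├───┐ ╶─┘ ╷ │
│↓ ↲│ │   │ │   │     │ │
│ ┌─┘ │ ┌─┤ │ ╷ │ ╶─┬─┘ │
│↓│   │ │ │ │ │ │   │   │
│ ├───┤ ╵ │ ╵ │ └─┐ │ ╷ │
│↓│   │   │   │   │ │ │ │
│ ╵ ╷ └─╴ ├───┤ ╷ │ │ │ │
│↓  │     │   │ │ │ │ │ │
│ ┌─┴─┬───┘ ╷ │ │ │ │ │ │
│↓│   │     │ │ │ │ │ │ │
│ └─┐ │ ┌───┤ └─┘ │ │ │ │
│↳ ↓│ │ │   │     │ │ │ │
├─┐ ╵ │ ╵ ╷ └─┬───┤ │ └─┤
│ │↳ ↓│   │   │   │ │   │
│ ├─╴ ├───┼─╴ │ ╶─┤ └─┐ │
│ │↓ ↲│↱ ↓│   │   │   │ │
│ │ ┌─┘ ╷ │ ┌─┴─┐ ╵ ┌─┘ │
│ │↓│↱ ↑│↓│ │   │   │↱ ↓│
│ │ │ ┌─┘ │ └─┐ ├───┘ ╷ │
│ │↓│↑│↓ ↲│   │ │↱ → ↑│↓│
│ │ ╵ │ ┌─┴─┐ ╵ │ ┌───┘ │
│ │↳ ↑│↓│↱ ↓│   │↑│↓ ← ↲│
│ └───┘ ╵ ╷ └───┘ │ ╶───┤
│      ↳ ↑│↳ → → ↑│↳ → B│
└─────────┴───────┴─────┘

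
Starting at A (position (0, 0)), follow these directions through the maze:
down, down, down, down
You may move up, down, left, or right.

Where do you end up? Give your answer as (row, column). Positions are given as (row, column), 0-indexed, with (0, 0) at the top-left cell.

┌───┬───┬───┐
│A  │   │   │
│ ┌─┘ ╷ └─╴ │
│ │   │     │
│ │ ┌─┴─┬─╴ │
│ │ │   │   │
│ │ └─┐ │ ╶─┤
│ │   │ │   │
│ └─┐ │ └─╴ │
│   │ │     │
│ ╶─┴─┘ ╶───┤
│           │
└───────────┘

Following directions step by step:
Start: (0, 0)
  down: (0, 0) → (1, 0)
  down: (1, 0) → (2, 0)
  down: (2, 0) → (3, 0)
  down: (3, 0) → (4, 0)
Final position: (4, 0)

Path taken:

┌───┬───┬───┐
│A  │   │   │
│ ┌─┘ ╷ └─╴ │
│↓│   │     │
│ │ ┌─┴─┬─╴ │
│↓│ │   │   │
│ │ └─┐ │ ╶─┤
│↓│   │ │   │
│ └─┐ │ └─╴ │
│B  │ │     │
│ ╶─┴─┘ ╶───┤
│           │
└───────────┘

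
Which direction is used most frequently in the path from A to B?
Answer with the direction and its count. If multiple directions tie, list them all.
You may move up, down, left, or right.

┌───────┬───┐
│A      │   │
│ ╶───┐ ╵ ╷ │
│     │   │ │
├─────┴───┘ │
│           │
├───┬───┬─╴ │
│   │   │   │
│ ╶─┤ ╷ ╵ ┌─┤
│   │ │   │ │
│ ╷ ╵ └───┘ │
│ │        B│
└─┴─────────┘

Directions: right, right, right, down, right, up, right, down, down, down, left, down, left, up, left, down, down, right, right, right
Counts: {'right': 8, 'down': 7, 'up': 2, 'left': 3}
Most common: right (8 times)

Solution:

┌───────┬───┐
│A → → ↓│↱ ↓│
│ ╶───┐ ╵ ╷ │
│     │↳ ↑│↓│
├─────┴───┘ │
│          ↓│
├───┬───┬─╴ │
│   │↓ ↰│↓ ↲│
│ ╶─┤ ╷ ╵ ┌─┤
│   │↓│↑ ↲│ │
│ ╷ ╵ └───┘ │
│ │  ↳ → → B│
└─┴─────────┘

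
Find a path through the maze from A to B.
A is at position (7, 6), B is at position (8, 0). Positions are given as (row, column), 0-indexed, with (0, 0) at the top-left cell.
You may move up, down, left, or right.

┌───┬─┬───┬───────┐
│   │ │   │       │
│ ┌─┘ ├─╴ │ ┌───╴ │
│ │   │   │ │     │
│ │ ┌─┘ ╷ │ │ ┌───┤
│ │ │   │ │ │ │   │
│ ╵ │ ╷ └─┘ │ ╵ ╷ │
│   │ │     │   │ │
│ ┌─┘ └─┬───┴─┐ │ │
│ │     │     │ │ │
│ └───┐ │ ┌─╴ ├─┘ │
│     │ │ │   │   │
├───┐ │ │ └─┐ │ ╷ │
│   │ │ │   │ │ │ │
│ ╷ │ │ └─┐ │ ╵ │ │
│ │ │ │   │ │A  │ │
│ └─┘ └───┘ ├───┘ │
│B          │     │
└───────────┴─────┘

Finding the shortest path from (7, 6) to (8, 0):
Path length: 15 steps
Directions: up → up → up → left → left → down → down → right → down → down → left → left → left → left → left

Solution:

┌───┬─┬───┬───────┐
│   │ │   │       │
│ ┌─┘ ├─╴ │ ┌───╴ │
│ │   │   │ │     │
│ │ ┌─┘ ╷ │ │ ┌───┤
│ │ │   │ │ │ │   │
│ ╵ │ ╷ └─┘ │ ╵ ╷ │
│   │ │     │   │ │
│ ┌─┘ └─┬───┴─┐ │ │
│ │     │↓ ← ↰│ │ │
│ └───┐ │ ┌─╴ ├─┘ │
│     │ │↓│  ↑│   │
├───┐ │ │ └─┐ │ ╷ │
│   │ │ │↳ ↓│↑│ │ │
│ ╷ │ │ └─┐ │ ╵ │ │
│ │ │ │   │↓│A  │ │
│ └─┘ └───┘ ├───┘ │
│B ← ← ← ← ↲│     │
└───────────┴─────┘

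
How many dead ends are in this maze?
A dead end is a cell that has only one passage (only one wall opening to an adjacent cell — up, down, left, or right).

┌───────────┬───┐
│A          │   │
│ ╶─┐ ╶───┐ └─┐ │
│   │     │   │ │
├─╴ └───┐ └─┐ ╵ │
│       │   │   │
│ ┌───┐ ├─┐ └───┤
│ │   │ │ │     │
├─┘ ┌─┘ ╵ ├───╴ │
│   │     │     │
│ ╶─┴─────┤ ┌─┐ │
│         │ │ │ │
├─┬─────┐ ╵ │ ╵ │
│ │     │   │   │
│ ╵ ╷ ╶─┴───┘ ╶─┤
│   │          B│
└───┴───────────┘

Checking each cell for number of passages:

Dead ends found at positions:
  (0, 6)
  (3, 0)
  (3, 2)
  (3, 4)
  (4, 2)
  (5, 6)
  (6, 0)
  (6, 3)
  (7, 7)
Total dead ends: 9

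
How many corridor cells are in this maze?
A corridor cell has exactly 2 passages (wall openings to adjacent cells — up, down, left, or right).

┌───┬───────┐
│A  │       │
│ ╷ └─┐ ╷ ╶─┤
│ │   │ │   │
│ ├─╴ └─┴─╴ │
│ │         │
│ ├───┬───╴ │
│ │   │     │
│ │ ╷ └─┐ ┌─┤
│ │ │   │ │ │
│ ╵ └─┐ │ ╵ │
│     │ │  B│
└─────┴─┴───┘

Counting cells with exactly 2 passages:
Total corridor cells: 22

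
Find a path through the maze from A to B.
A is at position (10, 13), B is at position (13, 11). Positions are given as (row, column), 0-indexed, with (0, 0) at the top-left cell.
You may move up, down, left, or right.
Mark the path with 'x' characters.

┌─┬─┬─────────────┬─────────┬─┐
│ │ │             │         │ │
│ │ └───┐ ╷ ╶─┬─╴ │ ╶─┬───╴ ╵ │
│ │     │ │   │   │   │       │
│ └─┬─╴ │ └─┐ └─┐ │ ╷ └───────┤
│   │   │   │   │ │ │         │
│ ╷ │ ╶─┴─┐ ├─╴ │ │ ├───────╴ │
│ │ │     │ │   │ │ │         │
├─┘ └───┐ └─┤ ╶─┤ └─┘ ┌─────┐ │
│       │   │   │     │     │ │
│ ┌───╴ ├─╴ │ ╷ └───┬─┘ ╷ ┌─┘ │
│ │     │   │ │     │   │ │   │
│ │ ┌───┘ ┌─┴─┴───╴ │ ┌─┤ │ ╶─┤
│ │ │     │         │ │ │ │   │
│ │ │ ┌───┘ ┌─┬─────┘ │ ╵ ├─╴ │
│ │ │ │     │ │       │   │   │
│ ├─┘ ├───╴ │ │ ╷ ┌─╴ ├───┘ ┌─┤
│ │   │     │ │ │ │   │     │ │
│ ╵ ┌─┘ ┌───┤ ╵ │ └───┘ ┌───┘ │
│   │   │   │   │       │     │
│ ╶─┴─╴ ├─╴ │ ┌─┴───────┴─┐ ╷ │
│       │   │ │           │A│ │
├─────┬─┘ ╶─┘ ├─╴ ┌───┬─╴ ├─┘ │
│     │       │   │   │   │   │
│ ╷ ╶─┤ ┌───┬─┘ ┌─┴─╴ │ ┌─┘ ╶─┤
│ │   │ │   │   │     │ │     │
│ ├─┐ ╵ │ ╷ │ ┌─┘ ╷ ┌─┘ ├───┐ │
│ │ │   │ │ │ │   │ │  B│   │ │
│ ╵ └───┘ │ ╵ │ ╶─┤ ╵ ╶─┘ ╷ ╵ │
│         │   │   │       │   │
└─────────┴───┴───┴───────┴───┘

Finding the shortest path from (10, 13) to (13, 11):
Path length: 17 steps
Directions: up → right → down → down → left → down → right → down → down → left → up → left → down → left → left → up → right

Solution:

┌─┬─┬─────────────┬─────────┬─┐
│ │ │             │         │ │
│ │ └───┐ ╷ ╶─┬─╴ │ ╶─┬───╴ ╵ │
│ │     │ │   │   │   │       │
│ └─┬─╴ │ └─┐ └─┐ │ ╷ └───────┤
│   │   │   │   │ │ │         │
│ ╷ │ ╶─┴─┐ ├─╴ │ │ ├───────╴ │
│ │ │     │ │   │ │ │         │
├─┘ └───┐ └─┤ ╶─┤ └─┘ ┌─────┐ │
│       │   │   │     │     │ │
│ ┌───╴ ├─╴ │ ╷ └───┬─┘ ╷ ┌─┘ │
│ │     │   │ │     │   │ │   │
│ │ ┌───┘ ┌─┴─┴───╴ │ ┌─┤ │ ╶─┤
│ │ │     │         │ │ │ │   │
│ │ │ ┌───┘ ┌─┬─────┘ │ ╵ ├─╴ │
│ │ │ │     │ │       │   │   │
│ ├─┘ ├───╴ │ │ ╷ ┌─╴ ├───┘ ┌─┤
│ │   │     │ │ │ │   │     │ │
│ ╵ ┌─┘ ┌───┤ ╵ │ └───┘ ┌───┘ │
│   │   │   │   │       │  x x│
│ ╶─┴─╴ ├─╴ │ ┌─┴───────┴─┐ ╷ │
│       │   │ │           │A│x│
├─────┬─┘ ╶─┘ ├─╴ ┌───┬─╴ ├─┘ │
│     │       │   │   │   │x x│
│ ╷ ╶─┤ ┌───┬─┘ ┌─┴─╴ │ ┌─┘ ╶─┤
│ │   │ │   │   │     │ │  x x│
│ ├─┐ ╵ │ ╷ │ ┌─┘ ╷ ┌─┘ ├───┐ │
│ │ │   │ │ │ │   │ │x B│x x│x│
│ ╵ └───┘ │ ╵ │ ╶─┤ ╵ ╶─┘ ╷ ╵ │
│         │   │   │  x x x│x x│
└─────────┴───┴───┴───────┴───┘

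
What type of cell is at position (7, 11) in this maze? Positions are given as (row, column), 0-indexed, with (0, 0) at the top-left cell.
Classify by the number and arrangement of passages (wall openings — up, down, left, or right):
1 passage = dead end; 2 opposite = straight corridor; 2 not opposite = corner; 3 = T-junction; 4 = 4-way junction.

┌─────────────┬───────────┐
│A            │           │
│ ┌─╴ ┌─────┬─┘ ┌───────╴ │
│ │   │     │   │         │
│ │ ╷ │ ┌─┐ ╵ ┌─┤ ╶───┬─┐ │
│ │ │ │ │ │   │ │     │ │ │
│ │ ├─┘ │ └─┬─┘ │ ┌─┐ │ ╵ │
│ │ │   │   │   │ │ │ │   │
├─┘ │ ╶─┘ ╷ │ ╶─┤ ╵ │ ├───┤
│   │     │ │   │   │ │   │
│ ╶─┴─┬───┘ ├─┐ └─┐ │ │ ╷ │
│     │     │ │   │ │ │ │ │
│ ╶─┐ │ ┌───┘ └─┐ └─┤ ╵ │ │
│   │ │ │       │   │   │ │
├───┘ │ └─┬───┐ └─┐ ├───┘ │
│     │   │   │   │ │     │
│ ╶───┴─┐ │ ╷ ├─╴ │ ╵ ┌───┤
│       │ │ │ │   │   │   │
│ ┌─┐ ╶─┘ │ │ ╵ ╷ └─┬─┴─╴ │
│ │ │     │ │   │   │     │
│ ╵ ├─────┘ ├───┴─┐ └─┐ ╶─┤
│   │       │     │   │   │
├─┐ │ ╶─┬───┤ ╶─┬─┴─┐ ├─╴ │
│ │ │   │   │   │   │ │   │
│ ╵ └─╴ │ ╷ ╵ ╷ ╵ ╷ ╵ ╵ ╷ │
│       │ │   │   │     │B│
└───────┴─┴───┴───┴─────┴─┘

Checking cell at (7, 11):
Number of passages: 2
Cell type: straight corridor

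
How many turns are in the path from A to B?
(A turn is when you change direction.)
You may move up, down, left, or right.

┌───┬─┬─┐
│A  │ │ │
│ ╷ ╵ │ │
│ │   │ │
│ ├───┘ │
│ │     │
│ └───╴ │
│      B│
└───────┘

Directions: down, down, down, right, right, right
Number of turns: 1

Solution:

┌───┬─┬─┐
│A  │ │ │
│ ╷ ╵ │ │
│↓│   │ │
│ ├───┘ │
│↓│     │
│ └───╴ │
│↳ → → B│
└───────┘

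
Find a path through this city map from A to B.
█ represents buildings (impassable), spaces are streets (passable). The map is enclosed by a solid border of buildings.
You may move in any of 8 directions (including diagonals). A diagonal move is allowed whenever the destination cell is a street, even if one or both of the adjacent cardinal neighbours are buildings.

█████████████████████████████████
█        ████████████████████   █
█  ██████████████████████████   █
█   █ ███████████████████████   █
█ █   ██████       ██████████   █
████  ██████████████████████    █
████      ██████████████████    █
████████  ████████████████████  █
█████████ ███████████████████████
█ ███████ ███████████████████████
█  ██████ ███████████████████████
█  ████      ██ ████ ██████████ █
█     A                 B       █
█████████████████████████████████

Finding the shortest path from A to B:
Movement: 8-directional
Path length: 18 steps
Directions: right → right → right → right → right → right → right → right → right → right → right → right → right → right → right → right → right → right

Solution:

█████████████████████████████████
█        ████████████████████   █
█  ██████████████████████████   █
█   █ ███████████████████████   █
█ █   ██████       ██████████   █
████  ██████████████████████    █
████      ██████████████████    █
████████  ████████████████████  █
█████████ ███████████████████████
█ ███████ ███████████████████████
█  ██████ ███████████████████████
█  ████      ██ ████ ██████████ █
█     A→→→→→→→→→→→→→→→→→B       █
█████████████████████████████████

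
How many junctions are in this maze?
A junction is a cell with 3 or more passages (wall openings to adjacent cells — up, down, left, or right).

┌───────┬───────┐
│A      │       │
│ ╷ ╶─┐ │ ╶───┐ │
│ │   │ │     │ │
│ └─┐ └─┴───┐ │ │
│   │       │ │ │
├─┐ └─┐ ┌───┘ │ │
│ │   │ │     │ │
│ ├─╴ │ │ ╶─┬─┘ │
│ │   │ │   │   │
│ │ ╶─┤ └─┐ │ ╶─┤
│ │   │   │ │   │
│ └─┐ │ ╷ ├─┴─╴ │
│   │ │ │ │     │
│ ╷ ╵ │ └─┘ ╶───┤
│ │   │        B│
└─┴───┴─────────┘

Checking each cell for number of passages:

Junctions found (3+ passages):
  (0, 1): 3 passages
  (2, 3): 3 passages
  (5, 3): 3 passages
  (6, 0): 3 passages
  (7, 5): 3 passages
Total junctions: 5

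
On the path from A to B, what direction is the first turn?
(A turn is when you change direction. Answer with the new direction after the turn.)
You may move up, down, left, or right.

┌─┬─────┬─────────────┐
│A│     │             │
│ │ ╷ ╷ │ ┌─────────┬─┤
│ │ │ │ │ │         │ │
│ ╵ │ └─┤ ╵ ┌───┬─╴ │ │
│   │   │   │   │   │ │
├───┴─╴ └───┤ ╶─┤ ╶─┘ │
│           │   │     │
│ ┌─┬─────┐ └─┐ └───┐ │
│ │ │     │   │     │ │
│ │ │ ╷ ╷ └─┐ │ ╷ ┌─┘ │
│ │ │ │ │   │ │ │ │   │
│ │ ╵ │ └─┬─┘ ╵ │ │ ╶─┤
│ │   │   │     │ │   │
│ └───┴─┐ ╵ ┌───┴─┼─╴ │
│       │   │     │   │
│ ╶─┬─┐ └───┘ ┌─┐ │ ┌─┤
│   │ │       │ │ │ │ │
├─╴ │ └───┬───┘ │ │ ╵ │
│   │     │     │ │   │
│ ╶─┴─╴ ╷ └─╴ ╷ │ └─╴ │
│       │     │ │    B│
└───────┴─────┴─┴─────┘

Directions: down, down, right, up, up, right, down, down, right, down, left, left, left, down, down, down, down, right, right, right, down, right, right, right, up, right, right, down, down, down, right, right
First turn direction: right

Solution:

┌─┬─────┬─────────────┐
│A│↱ ↓  │             │
│ │ ╷ ╷ │ ┌─────────┬─┤
│↓│↑│↓│ │ │         │ │
│ ╵ │ └─┤ ╵ ┌───┬─╴ │ │
│↳ ↑│↳ ↓│   │   │   │ │
├───┴─╴ └───┤ ╶─┤ ╶─┘ │
│↓ ← ← ↲    │   │     │
│ ┌─┬─────┐ └─┐ └───┐ │
│↓│ │     │   │     │ │
│ │ │ ╷ ╷ └─┐ │ ╷ ┌─┘ │
│↓│ │ │ │   │ │ │ │   │
│ │ ╵ │ └─┬─┘ ╵ │ │ ╶─┤
│↓│   │   │     │ │   │
│ └───┴─┐ ╵ ┌───┴─┼─╴ │
│↳ → → ↓│   │↱ → ↓│   │
│ ╶─┬─┐ └───┘ ┌─┐ │ ┌─┤
│   │ │↳ → → ↑│ │↓│ │ │
├─╴ │ └───┬───┘ │ │ ╵ │
│   │     │     │↓│   │
│ ╶─┴─╴ ╷ └─╴ ╷ │ └─╴ │
│       │     │ │↳ → B│
└───────┴─────┴─┴─────┘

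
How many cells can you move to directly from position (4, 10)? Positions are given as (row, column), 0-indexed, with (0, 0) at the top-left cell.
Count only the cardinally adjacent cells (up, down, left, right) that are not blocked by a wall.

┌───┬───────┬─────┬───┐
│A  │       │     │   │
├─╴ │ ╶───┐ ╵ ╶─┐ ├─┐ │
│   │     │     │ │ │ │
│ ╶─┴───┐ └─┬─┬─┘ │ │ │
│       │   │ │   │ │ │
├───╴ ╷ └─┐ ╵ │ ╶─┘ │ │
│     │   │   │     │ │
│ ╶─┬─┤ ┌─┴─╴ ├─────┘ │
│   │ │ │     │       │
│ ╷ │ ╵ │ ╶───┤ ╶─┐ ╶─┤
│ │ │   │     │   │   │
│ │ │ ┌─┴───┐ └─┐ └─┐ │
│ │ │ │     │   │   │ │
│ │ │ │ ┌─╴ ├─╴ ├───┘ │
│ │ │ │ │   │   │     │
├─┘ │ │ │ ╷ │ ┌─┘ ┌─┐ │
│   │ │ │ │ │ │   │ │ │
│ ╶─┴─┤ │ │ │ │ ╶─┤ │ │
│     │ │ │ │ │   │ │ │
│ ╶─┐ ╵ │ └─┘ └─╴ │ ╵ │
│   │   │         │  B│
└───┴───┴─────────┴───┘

Checking passable neighbors of (4, 10):
Neighbors: (3, 10), (4, 9)
Count: 2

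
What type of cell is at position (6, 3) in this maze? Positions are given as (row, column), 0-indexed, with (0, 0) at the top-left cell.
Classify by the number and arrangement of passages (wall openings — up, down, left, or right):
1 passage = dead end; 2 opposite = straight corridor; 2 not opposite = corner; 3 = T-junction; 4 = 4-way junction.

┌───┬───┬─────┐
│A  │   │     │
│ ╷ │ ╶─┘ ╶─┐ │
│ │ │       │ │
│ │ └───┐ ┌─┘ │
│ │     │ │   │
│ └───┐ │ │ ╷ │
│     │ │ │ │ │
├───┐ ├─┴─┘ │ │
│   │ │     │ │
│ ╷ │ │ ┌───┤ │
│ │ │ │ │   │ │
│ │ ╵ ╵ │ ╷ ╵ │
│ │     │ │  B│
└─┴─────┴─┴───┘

Checking cell at (6, 3):
Number of passages: 2
Cell type: corner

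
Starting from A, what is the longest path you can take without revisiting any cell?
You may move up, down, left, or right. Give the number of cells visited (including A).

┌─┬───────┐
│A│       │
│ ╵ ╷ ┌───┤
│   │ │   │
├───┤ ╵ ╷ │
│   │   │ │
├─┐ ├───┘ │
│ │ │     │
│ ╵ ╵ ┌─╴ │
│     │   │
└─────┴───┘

Finding longest simple path using DFS:
Start: (0, 0)
Longest path visits 19 cells
Path: A → down → right → up → right → down → down → right → up → right → down → down → left → left → down → left → up → up → left

Solution:

┌─┬───────┐
│A│↱ ↓    │
│ ╵ ╷ ┌───┤
│↳ ↑│↓│↱ ↓│
├───┤ ╵ ╷ │
│B ↰│↳ ↑│↓│
├─┐ ├───┘ │
│ │↑│↓ ← ↲│
│ ╵ ╵ ┌─╴ │
│  ↑ ↲│   │
└─────┴───┘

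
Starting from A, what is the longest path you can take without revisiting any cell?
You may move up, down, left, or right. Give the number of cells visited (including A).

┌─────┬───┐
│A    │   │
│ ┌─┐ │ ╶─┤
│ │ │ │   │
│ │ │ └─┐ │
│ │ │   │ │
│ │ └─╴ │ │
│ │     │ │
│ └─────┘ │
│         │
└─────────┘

Finding longest simple path using DFS:
Start: (0, 0)
Longest path visits 15 cells
Path: A → down → down → down → down → right → right → right → right → up → up → up → left → up → right

Solution:

┌─────┬───┐
│A    │↱ B│
│ ┌─┐ │ ╶─┤
│↓│ │ │↑ ↰│
│ │ │ └─┐ │
│↓│ │   │↑│
│ │ └─╴ │ │
│↓│     │↑│
│ └─────┘ │
│↳ → → → ↑│
└─────────┘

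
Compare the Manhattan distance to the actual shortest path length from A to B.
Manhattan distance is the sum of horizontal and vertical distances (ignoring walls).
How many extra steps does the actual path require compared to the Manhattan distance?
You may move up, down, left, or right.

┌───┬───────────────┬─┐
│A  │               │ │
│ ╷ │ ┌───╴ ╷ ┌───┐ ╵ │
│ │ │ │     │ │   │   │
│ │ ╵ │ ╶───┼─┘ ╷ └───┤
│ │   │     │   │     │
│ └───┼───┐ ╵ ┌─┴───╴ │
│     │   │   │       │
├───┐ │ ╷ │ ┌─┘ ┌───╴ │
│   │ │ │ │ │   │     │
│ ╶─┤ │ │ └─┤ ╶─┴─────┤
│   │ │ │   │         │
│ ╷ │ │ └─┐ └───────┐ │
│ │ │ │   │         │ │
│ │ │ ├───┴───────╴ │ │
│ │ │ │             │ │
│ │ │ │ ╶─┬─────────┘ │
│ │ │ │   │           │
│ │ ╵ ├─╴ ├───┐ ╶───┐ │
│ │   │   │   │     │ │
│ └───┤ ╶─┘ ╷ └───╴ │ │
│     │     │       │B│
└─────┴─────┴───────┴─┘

Manhattan distance: |10 - 0| + |10 - 0| = 20
Actual path length: 40
Extra steps: 40 - 20 = 20

Solution:

┌───┬───────────────┬─┐
│A ↓│↱ → → ↓        │ │
│ ╷ │ ┌───╴ ╷ ┌───┐ ╵ │
│ │↓│↑│↓ ← ↲│ │↱ ↓│   │
│ │ ╵ │ ╶───┼─┘ ╷ └───┤
│ │↳ ↑│↳ → ↓│↱ ↑│↳ → ↓│
│ └───┼───┐ ╵ ┌─┴───╴ │
│     │   │↳ ↑│↓ ← ← ↲│
├───┐ │ ╷ │ ┌─┘ ┌───╴ │
│   │ │ │ │ │↓ ↲│     │
│ ╶─┤ │ │ └─┤ ╶─┴─────┤
│   │ │ │   │↳ → → → ↓│
│ ╷ │ │ └─┐ └───────┐ │
│ │ │ │   │         │↓│
│ │ │ ├───┴───────╴ │ │
│ │ │ │             │↓│
│ │ │ │ ╶─┬─────────┘ │
│ │ │ │   │          ↓│
│ │ ╵ ├─╴ ├───┐ ╶───┐ │
│ │   │   │   │     │↓│
│ └───┤ ╶─┘ ╷ └───╴ │ │
│     │     │       │B│
└─────┴─────┴───────┴─┘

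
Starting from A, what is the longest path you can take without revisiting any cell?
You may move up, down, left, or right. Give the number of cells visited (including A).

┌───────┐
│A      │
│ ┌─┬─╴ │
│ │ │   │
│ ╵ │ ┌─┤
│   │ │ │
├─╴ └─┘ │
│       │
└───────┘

Finding longest simple path using DFS:
Start: (0, 0)
Longest path visits 8 cells
Path: A → down → down → right → down → right → right → up

Solution:

┌───────┐
│A      │
│ ┌─┬─╴ │
│↓│ │   │
│ ╵ │ ┌─┤
│↳ ↓│ │B│
├─╴ └─┘ │
│  ↳ → ↑│
└───────┘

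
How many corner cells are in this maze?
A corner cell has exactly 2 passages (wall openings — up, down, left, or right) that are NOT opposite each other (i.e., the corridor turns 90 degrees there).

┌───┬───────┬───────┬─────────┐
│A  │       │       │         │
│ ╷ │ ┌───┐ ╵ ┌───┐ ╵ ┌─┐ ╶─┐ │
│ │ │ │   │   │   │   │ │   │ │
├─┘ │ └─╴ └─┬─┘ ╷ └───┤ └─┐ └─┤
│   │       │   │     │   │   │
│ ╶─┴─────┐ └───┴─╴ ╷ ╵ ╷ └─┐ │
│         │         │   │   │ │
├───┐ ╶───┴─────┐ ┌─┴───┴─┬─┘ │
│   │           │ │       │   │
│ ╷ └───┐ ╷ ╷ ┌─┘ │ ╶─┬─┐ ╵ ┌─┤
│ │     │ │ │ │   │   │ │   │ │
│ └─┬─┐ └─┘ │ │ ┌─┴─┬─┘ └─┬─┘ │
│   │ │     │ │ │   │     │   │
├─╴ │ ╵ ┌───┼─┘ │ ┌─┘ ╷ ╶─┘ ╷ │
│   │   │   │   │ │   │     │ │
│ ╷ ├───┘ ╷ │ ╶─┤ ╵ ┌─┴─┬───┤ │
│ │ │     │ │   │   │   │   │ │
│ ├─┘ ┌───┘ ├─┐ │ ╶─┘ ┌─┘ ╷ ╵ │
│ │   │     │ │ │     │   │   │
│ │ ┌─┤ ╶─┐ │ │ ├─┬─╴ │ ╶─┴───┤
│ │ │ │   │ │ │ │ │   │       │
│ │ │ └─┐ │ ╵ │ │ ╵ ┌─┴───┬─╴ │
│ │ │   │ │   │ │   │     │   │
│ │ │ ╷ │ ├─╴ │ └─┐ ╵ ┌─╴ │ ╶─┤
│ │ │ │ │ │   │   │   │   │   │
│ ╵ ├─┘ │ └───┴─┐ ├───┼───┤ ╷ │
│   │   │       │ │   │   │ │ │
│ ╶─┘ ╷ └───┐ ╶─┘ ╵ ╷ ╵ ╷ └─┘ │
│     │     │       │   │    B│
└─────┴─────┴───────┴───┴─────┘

Counting corner cells (2 non-opposite passages):
Total corners: 116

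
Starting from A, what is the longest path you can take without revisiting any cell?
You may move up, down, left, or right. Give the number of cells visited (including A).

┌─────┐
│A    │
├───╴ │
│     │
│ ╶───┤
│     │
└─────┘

Finding longest simple path using DFS:
Start: (0, 0)
Longest path visits 9 cells
Path: A → right → right → down → left → left → down → right → right

Solution:

┌─────┐
│A → ↓│
├───╴ │
│↓ ← ↲│
│ ╶───┤
│↳ → B│
└─────┘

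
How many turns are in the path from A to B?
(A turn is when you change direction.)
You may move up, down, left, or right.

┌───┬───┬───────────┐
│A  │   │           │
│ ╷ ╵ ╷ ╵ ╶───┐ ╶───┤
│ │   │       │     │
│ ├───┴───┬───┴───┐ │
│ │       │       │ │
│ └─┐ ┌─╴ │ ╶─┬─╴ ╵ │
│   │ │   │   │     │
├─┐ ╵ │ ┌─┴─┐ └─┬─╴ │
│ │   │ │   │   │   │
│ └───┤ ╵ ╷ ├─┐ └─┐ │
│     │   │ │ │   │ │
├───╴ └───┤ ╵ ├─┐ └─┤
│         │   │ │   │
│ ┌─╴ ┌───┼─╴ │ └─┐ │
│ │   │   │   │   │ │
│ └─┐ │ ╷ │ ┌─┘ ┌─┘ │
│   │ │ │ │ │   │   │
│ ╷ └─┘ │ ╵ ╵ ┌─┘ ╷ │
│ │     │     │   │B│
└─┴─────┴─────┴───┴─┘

Directions: right, down, right, up, right, down, right, up, right, right, right, down, right, right, down, down, left, up, left, left, left, down, right, down, right, down, right, down, right, down, down, down
Number of turns: 23

Solution:

┌───┬───┬───────────┐
│A ↓│↱ ↓│↱ → → ↓    │
│ ╷ ╵ ╷ ╵ ╶───┐ ╶───┤
│ │↳ ↑│↳ ↑    │↳ → ↓│
│ ├───┴───┬───┴───┐ │
│ │       │↓ ← ← ↰│↓│
│ └─┐ ┌─╴ │ ╶─┬─╴ ╵ │
│   │ │   │↳ ↓│  ↑ ↲│
├─┐ ╵ │ ┌─┴─┐ └─┬─╴ │
│ │   │ │   │↳ ↓│   │
│ └───┤ ╵ ╷ ├─┐ └─┐ │
│     │   │ │ │↳ ↓│ │
├───╴ └───┤ ╵ ├─┐ └─┤
│         │   │ │↳ ↓│
│ ┌─╴ ┌───┼─╴ │ └─┐ │
│ │   │   │   │   │↓│
│ └─┐ │ ╷ │ ┌─┘ ┌─┘ │
│   │ │ │ │ │   │  ↓│
│ ╷ └─┘ │ ╵ ╵ ┌─┘ ╷ │
│ │     │     │   │B│
└─┴─────┴─────┴───┴─┘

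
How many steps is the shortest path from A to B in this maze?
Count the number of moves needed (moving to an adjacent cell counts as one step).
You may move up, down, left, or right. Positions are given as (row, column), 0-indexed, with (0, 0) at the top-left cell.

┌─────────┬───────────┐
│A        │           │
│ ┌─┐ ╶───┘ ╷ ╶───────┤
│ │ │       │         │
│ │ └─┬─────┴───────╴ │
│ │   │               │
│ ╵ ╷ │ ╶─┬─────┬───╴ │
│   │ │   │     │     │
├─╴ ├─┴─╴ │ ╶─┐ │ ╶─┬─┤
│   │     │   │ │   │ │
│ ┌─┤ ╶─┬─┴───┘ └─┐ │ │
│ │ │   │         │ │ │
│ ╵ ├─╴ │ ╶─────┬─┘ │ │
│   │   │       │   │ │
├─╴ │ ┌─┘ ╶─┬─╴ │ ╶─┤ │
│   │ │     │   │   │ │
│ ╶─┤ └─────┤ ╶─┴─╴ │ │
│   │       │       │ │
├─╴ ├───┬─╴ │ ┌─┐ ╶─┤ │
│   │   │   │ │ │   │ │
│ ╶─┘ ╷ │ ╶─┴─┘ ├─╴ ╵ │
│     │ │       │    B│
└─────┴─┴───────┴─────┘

Using BFS to find shortest path:
Start: (0, 0), End: (10, 10)
Path found:
(0,0) → (0,1) → (0,2) → (1,2) → (1,3) → (1,4) → (1,5) → (0,5) → (0,6) → (1,6) → (1,7) → (1,8) → (1,9) → (1,10) → (2,10) → (3,10) → (3,9) → (3,8) → (4,8) → (4,9) → (5,9) → (6,9) → (6,8) → (7,8) → (7,9) → (8,9) → (8,8) → (9,8) → (9,9) → (10,9) → (10,10)
Number of steps: 30

Solution:

┌─────────┬───────────┐
│A → ↓    │↱ ↓        │
│ ┌─┐ ╶───┘ ╷ ╶───────┤
│ │ │↳ → → ↑│↳ → → → ↓│
│ │ └─┬─────┴───────╴ │
│ │   │              ↓│
│ ╵ ╷ │ ╶─┬─────┬───╴ │
│   │ │   │     │↓ ← ↲│
├─╴ ├─┴─╴ │ ╶─┐ │ ╶─┬─┤
│   │     │   │ │↳ ↓│ │
│ ┌─┤ ╶─┬─┴───┘ └─┐ │ │
│ │ │   │         │↓│ │
│ ╵ ├─╴ │ ╶─────┬─┘ │ │
│   │   │       │↓ ↲│ │
├─╴ │ ┌─┘ ╶─┬─╴ │ ╶─┤ │
│   │ │     │   │↳ ↓│ │
│ ╶─┤ └─────┤ ╶─┴─╴ │ │
│   │       │    ↓ ↲│ │
├─╴ ├───┬─╴ │ ┌─┐ ╶─┤ │
│   │   │   │ │ │↳ ↓│ │
│ ╶─┘ ╷ │ ╶─┴─┘ ├─╴ ╵ │
│     │ │       │  ↳ B│
└─────┴─┴───────┴─────┘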